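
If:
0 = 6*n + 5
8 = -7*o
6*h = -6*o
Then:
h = 8/7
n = -5/6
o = -8/7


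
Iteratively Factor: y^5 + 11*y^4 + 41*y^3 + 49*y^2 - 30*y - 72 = (y + 3)*(y^4 + 8*y^3 + 17*y^2 - 2*y - 24) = (y + 2)*(y + 3)*(y^3 + 6*y^2 + 5*y - 12) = (y - 1)*(y + 2)*(y + 3)*(y^2 + 7*y + 12) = (y - 1)*(y + 2)*(y + 3)*(y + 4)*(y + 3)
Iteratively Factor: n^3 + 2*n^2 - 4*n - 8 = (n - 2)*(n^2 + 4*n + 4) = (n - 2)*(n + 2)*(n + 2)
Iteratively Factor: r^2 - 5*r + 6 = (r - 2)*(r - 3)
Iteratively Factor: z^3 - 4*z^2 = (z)*(z^2 - 4*z) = z^2*(z - 4)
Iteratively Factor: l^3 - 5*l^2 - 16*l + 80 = (l - 5)*(l^2 - 16) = (l - 5)*(l - 4)*(l + 4)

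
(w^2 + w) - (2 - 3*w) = w^2 + 4*w - 2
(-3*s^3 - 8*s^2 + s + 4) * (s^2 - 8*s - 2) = -3*s^5 + 16*s^4 + 71*s^3 + 12*s^2 - 34*s - 8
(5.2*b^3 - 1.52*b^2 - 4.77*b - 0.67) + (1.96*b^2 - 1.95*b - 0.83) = 5.2*b^3 + 0.44*b^2 - 6.72*b - 1.5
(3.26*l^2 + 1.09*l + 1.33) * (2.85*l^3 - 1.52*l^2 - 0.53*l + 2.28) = 9.291*l^5 - 1.8487*l^4 + 0.4059*l^3 + 4.8335*l^2 + 1.7803*l + 3.0324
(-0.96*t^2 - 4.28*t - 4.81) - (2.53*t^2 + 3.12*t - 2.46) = -3.49*t^2 - 7.4*t - 2.35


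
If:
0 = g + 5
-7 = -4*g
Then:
No Solution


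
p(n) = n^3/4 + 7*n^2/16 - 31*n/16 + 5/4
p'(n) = 3*n^2/4 + 7*n/8 - 31/16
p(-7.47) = -64.07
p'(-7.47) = 33.38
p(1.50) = 0.17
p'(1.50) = 1.06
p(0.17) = 0.93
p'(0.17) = -1.77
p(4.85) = 30.67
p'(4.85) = 19.95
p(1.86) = 0.77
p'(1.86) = 2.28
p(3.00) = 6.12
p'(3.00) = 7.44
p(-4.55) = -4.43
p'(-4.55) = 9.61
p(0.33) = 0.67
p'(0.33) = -1.57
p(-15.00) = -715.00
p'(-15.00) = 153.69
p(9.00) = 201.50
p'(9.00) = 66.69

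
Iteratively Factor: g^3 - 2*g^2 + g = (g - 1)*(g^2 - g) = (g - 1)^2*(g)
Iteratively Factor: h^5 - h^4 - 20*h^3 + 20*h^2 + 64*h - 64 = (h + 2)*(h^4 - 3*h^3 - 14*h^2 + 48*h - 32) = (h - 1)*(h + 2)*(h^3 - 2*h^2 - 16*h + 32) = (h - 1)*(h + 2)*(h + 4)*(h^2 - 6*h + 8) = (h - 2)*(h - 1)*(h + 2)*(h + 4)*(h - 4)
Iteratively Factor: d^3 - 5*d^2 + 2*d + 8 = (d - 2)*(d^2 - 3*d - 4) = (d - 4)*(d - 2)*(d + 1)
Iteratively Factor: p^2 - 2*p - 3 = (p - 3)*(p + 1)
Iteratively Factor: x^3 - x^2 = (x)*(x^2 - x) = x*(x - 1)*(x)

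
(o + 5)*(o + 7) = o^2 + 12*o + 35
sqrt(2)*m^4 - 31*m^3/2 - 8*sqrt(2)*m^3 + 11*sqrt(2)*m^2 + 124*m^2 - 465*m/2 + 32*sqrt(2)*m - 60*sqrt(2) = (m - 5)*(m - 3)*(m - 8*sqrt(2))*(sqrt(2)*m + 1/2)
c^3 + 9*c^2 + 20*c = c*(c + 4)*(c + 5)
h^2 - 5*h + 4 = (h - 4)*(h - 1)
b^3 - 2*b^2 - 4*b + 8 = (b - 2)^2*(b + 2)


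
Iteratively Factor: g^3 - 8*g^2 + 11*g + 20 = (g - 5)*(g^2 - 3*g - 4) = (g - 5)*(g - 4)*(g + 1)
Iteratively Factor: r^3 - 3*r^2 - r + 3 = (r - 3)*(r^2 - 1) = (r - 3)*(r + 1)*(r - 1)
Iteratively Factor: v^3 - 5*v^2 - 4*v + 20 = (v - 5)*(v^2 - 4) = (v - 5)*(v + 2)*(v - 2)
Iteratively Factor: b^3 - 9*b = (b - 3)*(b^2 + 3*b) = (b - 3)*(b + 3)*(b)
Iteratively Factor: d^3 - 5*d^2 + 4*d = (d - 4)*(d^2 - d) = (d - 4)*(d - 1)*(d)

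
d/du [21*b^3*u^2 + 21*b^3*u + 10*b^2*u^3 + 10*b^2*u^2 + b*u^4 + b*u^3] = b*(42*b^2*u + 21*b^2 + 30*b*u^2 + 20*b*u + 4*u^3 + 3*u^2)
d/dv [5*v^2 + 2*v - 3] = 10*v + 2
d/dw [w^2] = 2*w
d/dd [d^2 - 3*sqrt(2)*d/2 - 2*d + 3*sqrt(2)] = 2*d - 3*sqrt(2)/2 - 2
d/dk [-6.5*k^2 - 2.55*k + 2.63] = -13.0*k - 2.55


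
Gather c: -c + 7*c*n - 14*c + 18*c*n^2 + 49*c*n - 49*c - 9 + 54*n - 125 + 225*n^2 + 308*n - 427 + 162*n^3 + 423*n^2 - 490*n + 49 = c*(18*n^2 + 56*n - 64) + 162*n^3 + 648*n^2 - 128*n - 512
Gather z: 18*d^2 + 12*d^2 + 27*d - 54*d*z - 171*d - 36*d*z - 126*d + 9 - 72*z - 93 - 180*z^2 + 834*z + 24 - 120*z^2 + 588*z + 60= 30*d^2 - 270*d - 300*z^2 + z*(1350 - 90*d)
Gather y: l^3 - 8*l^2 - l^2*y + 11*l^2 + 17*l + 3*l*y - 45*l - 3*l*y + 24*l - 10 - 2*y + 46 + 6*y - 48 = l^3 + 3*l^2 - 4*l + y*(4 - l^2) - 12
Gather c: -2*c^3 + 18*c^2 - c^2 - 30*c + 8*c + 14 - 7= -2*c^3 + 17*c^2 - 22*c + 7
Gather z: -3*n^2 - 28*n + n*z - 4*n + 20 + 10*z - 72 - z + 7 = -3*n^2 - 32*n + z*(n + 9) - 45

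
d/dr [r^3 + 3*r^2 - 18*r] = 3*r^2 + 6*r - 18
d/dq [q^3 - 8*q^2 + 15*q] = 3*q^2 - 16*q + 15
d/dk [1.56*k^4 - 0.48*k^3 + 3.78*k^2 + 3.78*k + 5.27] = 6.24*k^3 - 1.44*k^2 + 7.56*k + 3.78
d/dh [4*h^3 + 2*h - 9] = 12*h^2 + 2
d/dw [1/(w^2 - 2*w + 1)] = 2*(1 - w)/(w^2 - 2*w + 1)^2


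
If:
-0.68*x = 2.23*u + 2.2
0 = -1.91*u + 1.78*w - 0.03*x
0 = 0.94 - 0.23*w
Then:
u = 4.07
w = 4.09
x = -16.58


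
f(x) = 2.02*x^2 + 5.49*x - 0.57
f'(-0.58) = 3.15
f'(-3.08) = -6.95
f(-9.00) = 113.64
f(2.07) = 19.45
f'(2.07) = 13.85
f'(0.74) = 8.48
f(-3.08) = 1.68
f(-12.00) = 224.43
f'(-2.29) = -3.76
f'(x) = 4.04*x + 5.49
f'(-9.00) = -30.87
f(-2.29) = -2.55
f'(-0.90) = 1.85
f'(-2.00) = -2.59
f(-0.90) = -3.87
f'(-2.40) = -4.21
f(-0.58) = -3.07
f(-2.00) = -3.47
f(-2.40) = -2.11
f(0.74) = 4.60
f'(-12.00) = -42.99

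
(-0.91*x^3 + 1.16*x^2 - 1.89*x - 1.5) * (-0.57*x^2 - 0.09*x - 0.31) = 0.5187*x^5 - 0.5793*x^4 + 1.255*x^3 + 0.6655*x^2 + 0.7209*x + 0.465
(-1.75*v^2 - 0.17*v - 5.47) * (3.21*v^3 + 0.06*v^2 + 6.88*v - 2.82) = -5.6175*v^5 - 0.6507*v^4 - 29.6089*v^3 + 3.4372*v^2 - 37.1542*v + 15.4254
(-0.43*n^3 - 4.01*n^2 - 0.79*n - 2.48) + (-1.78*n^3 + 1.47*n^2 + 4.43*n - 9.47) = -2.21*n^3 - 2.54*n^2 + 3.64*n - 11.95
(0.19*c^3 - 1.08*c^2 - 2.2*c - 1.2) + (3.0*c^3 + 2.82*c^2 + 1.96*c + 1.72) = 3.19*c^3 + 1.74*c^2 - 0.24*c + 0.52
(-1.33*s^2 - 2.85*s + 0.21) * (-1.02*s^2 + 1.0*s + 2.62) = 1.3566*s^4 + 1.577*s^3 - 6.5488*s^2 - 7.257*s + 0.5502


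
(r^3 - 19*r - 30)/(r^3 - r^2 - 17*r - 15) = (r + 2)/(r + 1)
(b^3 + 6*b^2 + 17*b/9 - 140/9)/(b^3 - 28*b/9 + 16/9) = (3*b^2 + 22*b + 35)/(3*b^2 + 4*b - 4)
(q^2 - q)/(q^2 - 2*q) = (q - 1)/(q - 2)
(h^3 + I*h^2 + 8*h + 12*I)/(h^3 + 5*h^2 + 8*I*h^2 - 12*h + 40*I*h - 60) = (h^2 - I*h + 6)/(h^2 + h*(5 + 6*I) + 30*I)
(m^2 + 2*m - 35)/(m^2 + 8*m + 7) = (m - 5)/(m + 1)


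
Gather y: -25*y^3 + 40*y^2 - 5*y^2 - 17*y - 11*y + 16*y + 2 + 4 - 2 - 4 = -25*y^3 + 35*y^2 - 12*y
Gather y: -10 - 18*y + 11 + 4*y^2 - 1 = 4*y^2 - 18*y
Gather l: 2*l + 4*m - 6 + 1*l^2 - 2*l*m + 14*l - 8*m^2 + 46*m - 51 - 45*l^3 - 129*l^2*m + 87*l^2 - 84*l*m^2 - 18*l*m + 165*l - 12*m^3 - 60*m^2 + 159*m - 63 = -45*l^3 + l^2*(88 - 129*m) + l*(-84*m^2 - 20*m + 181) - 12*m^3 - 68*m^2 + 209*m - 120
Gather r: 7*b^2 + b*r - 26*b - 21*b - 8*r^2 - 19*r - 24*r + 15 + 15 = 7*b^2 - 47*b - 8*r^2 + r*(b - 43) + 30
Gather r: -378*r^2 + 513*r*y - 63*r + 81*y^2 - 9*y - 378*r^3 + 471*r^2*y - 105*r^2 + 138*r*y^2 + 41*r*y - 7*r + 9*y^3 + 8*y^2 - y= -378*r^3 + r^2*(471*y - 483) + r*(138*y^2 + 554*y - 70) + 9*y^3 + 89*y^2 - 10*y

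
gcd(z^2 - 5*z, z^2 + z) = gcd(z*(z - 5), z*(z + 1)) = z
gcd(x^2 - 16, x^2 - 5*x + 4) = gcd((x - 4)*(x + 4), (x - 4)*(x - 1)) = x - 4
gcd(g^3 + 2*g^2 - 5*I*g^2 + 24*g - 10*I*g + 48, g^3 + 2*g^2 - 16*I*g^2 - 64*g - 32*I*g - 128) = g^2 + g*(2 - 8*I) - 16*I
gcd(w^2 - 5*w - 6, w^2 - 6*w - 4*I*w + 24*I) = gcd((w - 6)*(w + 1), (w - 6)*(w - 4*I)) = w - 6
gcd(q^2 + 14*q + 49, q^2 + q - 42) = q + 7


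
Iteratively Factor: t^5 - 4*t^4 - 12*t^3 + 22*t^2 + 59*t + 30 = (t + 1)*(t^4 - 5*t^3 - 7*t^2 + 29*t + 30) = (t - 5)*(t + 1)*(t^3 - 7*t - 6) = (t - 5)*(t - 3)*(t + 1)*(t^2 + 3*t + 2) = (t - 5)*(t - 3)*(t + 1)*(t + 2)*(t + 1)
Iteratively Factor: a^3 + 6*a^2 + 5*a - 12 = (a - 1)*(a^2 + 7*a + 12) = (a - 1)*(a + 3)*(a + 4)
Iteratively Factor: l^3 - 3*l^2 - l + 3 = (l + 1)*(l^2 - 4*l + 3) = (l - 3)*(l + 1)*(l - 1)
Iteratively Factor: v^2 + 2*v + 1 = (v + 1)*(v + 1)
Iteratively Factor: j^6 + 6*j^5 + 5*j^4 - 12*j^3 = (j + 4)*(j^5 + 2*j^4 - 3*j^3) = j*(j + 4)*(j^4 + 2*j^3 - 3*j^2) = j*(j - 1)*(j + 4)*(j^3 + 3*j^2) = j*(j - 1)*(j + 3)*(j + 4)*(j^2) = j^2*(j - 1)*(j + 3)*(j + 4)*(j)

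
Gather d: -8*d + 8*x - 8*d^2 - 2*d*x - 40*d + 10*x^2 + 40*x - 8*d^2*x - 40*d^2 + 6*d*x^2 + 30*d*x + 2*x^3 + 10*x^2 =d^2*(-8*x - 48) + d*(6*x^2 + 28*x - 48) + 2*x^3 + 20*x^2 + 48*x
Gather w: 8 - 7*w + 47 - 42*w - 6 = 49 - 49*w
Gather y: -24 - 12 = -36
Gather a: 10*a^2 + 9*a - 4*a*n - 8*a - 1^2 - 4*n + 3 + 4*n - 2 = 10*a^2 + a*(1 - 4*n)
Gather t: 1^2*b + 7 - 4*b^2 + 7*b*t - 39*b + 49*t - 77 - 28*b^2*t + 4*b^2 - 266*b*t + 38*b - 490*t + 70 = t*(-28*b^2 - 259*b - 441)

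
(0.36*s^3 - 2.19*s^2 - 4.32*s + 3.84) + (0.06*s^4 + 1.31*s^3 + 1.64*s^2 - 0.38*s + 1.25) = 0.06*s^4 + 1.67*s^3 - 0.55*s^2 - 4.7*s + 5.09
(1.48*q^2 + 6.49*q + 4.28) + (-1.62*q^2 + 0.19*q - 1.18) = -0.14*q^2 + 6.68*q + 3.1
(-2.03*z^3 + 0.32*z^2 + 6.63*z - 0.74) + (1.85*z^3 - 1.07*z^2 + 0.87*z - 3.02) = -0.18*z^3 - 0.75*z^2 + 7.5*z - 3.76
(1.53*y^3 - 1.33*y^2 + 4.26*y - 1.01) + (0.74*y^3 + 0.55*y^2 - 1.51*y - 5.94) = 2.27*y^3 - 0.78*y^2 + 2.75*y - 6.95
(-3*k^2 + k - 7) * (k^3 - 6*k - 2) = -3*k^5 + k^4 + 11*k^3 + 40*k + 14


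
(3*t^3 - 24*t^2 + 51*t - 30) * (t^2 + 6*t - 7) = 3*t^5 - 6*t^4 - 114*t^3 + 444*t^2 - 537*t + 210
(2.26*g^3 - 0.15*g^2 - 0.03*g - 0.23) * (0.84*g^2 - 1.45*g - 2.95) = 1.8984*g^5 - 3.403*g^4 - 6.4747*g^3 + 0.2928*g^2 + 0.422*g + 0.6785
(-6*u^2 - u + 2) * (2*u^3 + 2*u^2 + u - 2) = -12*u^5 - 14*u^4 - 4*u^3 + 15*u^2 + 4*u - 4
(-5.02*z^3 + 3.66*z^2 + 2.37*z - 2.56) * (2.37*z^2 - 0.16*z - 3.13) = -11.8974*z^5 + 9.4774*z^4 + 20.7439*z^3 - 17.9022*z^2 - 7.0085*z + 8.0128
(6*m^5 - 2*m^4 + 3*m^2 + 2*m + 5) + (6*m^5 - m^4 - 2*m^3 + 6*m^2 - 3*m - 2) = 12*m^5 - 3*m^4 - 2*m^3 + 9*m^2 - m + 3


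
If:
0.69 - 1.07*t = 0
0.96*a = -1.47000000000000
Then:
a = -1.53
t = 0.64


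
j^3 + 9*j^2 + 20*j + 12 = (j + 1)*(j + 2)*(j + 6)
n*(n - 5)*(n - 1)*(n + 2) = n^4 - 4*n^3 - 7*n^2 + 10*n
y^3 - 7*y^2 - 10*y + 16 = (y - 8)*(y - 1)*(y + 2)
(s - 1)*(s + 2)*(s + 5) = s^3 + 6*s^2 + 3*s - 10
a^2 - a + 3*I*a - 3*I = (a - 1)*(a + 3*I)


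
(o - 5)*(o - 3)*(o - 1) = o^3 - 9*o^2 + 23*o - 15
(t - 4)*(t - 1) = t^2 - 5*t + 4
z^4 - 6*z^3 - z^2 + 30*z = z*(z - 5)*(z - 3)*(z + 2)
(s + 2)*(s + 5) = s^2 + 7*s + 10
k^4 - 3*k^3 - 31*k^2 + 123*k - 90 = (k - 5)*(k - 3)*(k - 1)*(k + 6)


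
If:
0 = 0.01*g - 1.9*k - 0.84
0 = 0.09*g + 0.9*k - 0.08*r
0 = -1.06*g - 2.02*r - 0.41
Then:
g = 2.79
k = -0.43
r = -1.67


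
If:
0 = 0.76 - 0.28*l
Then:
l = 2.71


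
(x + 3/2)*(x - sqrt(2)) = x^2 - sqrt(2)*x + 3*x/2 - 3*sqrt(2)/2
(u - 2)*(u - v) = u^2 - u*v - 2*u + 2*v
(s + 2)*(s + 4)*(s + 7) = s^3 + 13*s^2 + 50*s + 56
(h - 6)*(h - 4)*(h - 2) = h^3 - 12*h^2 + 44*h - 48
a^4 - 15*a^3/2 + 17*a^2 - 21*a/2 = a*(a - 7/2)*(a - 3)*(a - 1)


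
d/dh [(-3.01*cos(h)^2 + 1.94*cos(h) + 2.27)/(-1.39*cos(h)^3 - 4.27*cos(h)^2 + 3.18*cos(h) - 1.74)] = (4.1839*cos(h)^4 - 5.3932*cos(h)^3 - 8.1779*cos(h)^2 - 29.8606*cos(h) + 10.5942)*sin(h)/(1.9321*cos(h)^6 + 11.8706*cos(h)^5 + 9.3925*cos(h)^4 - 22.32*cos(h)^3 + 24.972*cos(h)^2 - 11.0664*cos(h) + 3.0276)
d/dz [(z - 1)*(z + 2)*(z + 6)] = 3*z^2 + 14*z + 4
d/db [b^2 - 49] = 2*b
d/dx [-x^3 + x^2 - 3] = x*(2 - 3*x)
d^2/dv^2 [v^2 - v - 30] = 2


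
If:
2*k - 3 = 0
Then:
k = 3/2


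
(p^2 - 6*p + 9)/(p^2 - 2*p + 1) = (p^2 - 6*p + 9)/(p^2 - 2*p + 1)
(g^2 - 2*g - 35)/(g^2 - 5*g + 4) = (g^2 - 2*g - 35)/(g^2 - 5*g + 4)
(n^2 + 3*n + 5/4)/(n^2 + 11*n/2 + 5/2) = (n + 5/2)/(n + 5)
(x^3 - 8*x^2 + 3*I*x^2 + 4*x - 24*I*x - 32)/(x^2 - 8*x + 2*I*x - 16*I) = (x^2 + 3*I*x + 4)/(x + 2*I)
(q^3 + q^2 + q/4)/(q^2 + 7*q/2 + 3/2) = q*(2*q + 1)/(2*(q + 3))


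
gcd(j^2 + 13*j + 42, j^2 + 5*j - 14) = j + 7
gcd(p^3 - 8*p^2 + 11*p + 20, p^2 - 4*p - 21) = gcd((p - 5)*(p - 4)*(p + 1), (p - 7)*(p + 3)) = 1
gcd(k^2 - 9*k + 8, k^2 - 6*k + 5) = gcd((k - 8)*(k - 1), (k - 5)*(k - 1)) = k - 1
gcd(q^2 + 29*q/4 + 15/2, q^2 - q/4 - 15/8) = q + 5/4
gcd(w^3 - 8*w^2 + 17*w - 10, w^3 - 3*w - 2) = w - 2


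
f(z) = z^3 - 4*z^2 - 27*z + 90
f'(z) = 3*z^2 - 8*z - 27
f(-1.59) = 118.80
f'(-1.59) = -6.70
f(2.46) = 14.26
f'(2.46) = -28.53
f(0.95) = 61.60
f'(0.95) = -31.89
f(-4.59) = 32.96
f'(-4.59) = 72.92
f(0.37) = 79.51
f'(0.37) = -29.55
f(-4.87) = 11.12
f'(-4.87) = 83.11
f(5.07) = -19.39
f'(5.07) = 9.55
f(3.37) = -8.14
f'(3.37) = -19.89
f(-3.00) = 108.00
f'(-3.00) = 24.00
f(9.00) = 252.00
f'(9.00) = 144.00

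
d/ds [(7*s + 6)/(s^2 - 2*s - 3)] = (7*s^2 - 14*s - 2*(s - 1)*(7*s + 6) - 21)/(-s^2 + 2*s + 3)^2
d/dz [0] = 0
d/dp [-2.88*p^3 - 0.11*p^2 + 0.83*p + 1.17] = -8.64*p^2 - 0.22*p + 0.83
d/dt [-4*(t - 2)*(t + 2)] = -8*t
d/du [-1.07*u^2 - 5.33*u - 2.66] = -2.14*u - 5.33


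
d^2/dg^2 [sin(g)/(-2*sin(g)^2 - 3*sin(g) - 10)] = 2*(2*sin(g)^5 - 3*sin(g)^4 - 64*sin(g)^3 - 15*sin(g)^2 + 110*sin(g) + 30)/(3*sin(g) - cos(2*g) + 11)^3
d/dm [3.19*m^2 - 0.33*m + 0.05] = 6.38*m - 0.33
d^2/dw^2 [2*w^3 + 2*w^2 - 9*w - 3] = 12*w + 4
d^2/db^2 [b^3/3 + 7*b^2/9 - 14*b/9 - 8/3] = 2*b + 14/9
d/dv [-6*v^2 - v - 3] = -12*v - 1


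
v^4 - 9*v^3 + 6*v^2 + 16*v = v*(v - 8)*(v - 2)*(v + 1)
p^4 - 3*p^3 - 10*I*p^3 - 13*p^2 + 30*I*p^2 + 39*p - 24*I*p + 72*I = (p - 3)*(p - 8*I)*(p - 3*I)*(p + I)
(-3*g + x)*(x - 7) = -3*g*x + 21*g + x^2 - 7*x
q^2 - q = q*(q - 1)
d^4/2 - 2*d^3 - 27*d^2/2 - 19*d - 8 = (d/2 + 1)*(d - 8)*(d + 1)^2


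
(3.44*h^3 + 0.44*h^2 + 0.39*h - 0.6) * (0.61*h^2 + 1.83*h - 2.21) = 2.0984*h^5 + 6.5636*h^4 - 6.5593*h^3 - 0.6247*h^2 - 1.9599*h + 1.326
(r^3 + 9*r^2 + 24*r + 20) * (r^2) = r^5 + 9*r^4 + 24*r^3 + 20*r^2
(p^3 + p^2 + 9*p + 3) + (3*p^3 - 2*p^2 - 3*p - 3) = 4*p^3 - p^2 + 6*p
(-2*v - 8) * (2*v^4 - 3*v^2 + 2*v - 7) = -4*v^5 - 16*v^4 + 6*v^3 + 20*v^2 - 2*v + 56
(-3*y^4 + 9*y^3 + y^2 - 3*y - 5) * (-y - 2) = 3*y^5 - 3*y^4 - 19*y^3 + y^2 + 11*y + 10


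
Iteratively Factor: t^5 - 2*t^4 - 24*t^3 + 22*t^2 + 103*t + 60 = (t + 1)*(t^4 - 3*t^3 - 21*t^2 + 43*t + 60) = (t - 5)*(t + 1)*(t^3 + 2*t^2 - 11*t - 12) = (t - 5)*(t + 1)*(t + 4)*(t^2 - 2*t - 3) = (t - 5)*(t + 1)^2*(t + 4)*(t - 3)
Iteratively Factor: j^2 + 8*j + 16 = (j + 4)*(j + 4)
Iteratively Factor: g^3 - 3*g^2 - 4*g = (g - 4)*(g^2 + g) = (g - 4)*(g + 1)*(g)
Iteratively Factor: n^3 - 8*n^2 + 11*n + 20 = (n + 1)*(n^2 - 9*n + 20) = (n - 5)*(n + 1)*(n - 4)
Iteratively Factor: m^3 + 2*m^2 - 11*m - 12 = (m + 4)*(m^2 - 2*m - 3) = (m - 3)*(m + 4)*(m + 1)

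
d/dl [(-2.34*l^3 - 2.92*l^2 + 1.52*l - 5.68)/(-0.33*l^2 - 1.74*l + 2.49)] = (0.7722*l^4 + 8.1432*l^3 - 11.8974*l^2 - 18.2904*l - 6.0984)/(0.1089*l^4 + 1.1484*l^3 + 1.3842*l^2 - 8.6652*l + 6.2001)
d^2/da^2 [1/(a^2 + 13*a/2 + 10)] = 4*(-4*a^2 - 26*a + (4*a + 13)^2 - 40)/(2*a^2 + 13*a + 20)^3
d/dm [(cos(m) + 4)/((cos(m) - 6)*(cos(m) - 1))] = (cos(m)^2 + 8*cos(m) - 34)*sin(m)/((cos(m) - 6)^2*(cos(m) - 1)^2)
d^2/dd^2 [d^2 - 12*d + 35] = 2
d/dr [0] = 0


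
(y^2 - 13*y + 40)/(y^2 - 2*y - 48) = (y - 5)/(y + 6)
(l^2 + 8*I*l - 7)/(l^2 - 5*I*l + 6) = (l + 7*I)/(l - 6*I)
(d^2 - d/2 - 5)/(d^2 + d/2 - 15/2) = (d + 2)/(d + 3)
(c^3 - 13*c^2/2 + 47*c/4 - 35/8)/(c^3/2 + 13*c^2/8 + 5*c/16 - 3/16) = 2*(8*c^3 - 52*c^2 + 94*c - 35)/(8*c^3 + 26*c^2 + 5*c - 3)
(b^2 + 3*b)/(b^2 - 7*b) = (b + 3)/(b - 7)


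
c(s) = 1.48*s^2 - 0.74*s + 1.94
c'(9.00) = 25.90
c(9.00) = 115.16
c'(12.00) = 34.78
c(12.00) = 206.18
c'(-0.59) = -2.49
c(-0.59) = 2.89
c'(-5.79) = -17.88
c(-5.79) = 55.84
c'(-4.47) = -13.97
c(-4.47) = 34.82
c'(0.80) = 1.63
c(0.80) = 2.30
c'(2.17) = 5.68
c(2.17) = 7.30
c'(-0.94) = -3.52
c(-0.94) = 3.94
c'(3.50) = 9.62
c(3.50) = 17.48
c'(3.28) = 8.97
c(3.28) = 15.44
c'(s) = 2.96*s - 0.74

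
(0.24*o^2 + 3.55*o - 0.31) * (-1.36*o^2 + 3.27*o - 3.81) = -0.3264*o^4 - 4.0432*o^3 + 11.1157*o^2 - 14.5392*o + 1.1811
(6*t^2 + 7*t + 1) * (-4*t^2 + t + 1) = -24*t^4 - 22*t^3 + 9*t^2 + 8*t + 1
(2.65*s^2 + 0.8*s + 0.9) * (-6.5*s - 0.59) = -17.225*s^3 - 6.7635*s^2 - 6.322*s - 0.531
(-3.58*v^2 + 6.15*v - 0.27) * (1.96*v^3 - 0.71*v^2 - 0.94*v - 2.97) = -7.0168*v^5 + 14.5958*v^4 - 1.5305*v^3 + 5.0433*v^2 - 18.0117*v + 0.8019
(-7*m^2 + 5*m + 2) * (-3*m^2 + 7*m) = 21*m^4 - 64*m^3 + 29*m^2 + 14*m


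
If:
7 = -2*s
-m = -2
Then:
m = 2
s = -7/2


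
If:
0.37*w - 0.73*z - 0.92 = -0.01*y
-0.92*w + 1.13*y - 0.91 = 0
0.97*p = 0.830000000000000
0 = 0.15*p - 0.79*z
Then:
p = 0.86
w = 2.73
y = 3.02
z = 0.16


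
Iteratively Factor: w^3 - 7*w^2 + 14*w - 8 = (w - 2)*(w^2 - 5*w + 4) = (w - 4)*(w - 2)*(w - 1)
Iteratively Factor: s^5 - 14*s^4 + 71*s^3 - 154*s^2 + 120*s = (s - 4)*(s^4 - 10*s^3 + 31*s^2 - 30*s) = (s - 4)*(s - 2)*(s^3 - 8*s^2 + 15*s) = (s - 4)*(s - 3)*(s - 2)*(s^2 - 5*s) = (s - 5)*(s - 4)*(s - 3)*(s - 2)*(s)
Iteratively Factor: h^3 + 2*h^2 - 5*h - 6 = (h + 1)*(h^2 + h - 6) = (h - 2)*(h + 1)*(h + 3)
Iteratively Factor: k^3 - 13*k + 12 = (k - 1)*(k^2 + k - 12) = (k - 1)*(k + 4)*(k - 3)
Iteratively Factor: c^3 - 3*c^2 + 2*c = (c)*(c^2 - 3*c + 2) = c*(c - 1)*(c - 2)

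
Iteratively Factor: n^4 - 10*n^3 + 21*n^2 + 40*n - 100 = (n - 2)*(n^3 - 8*n^2 + 5*n + 50) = (n - 5)*(n - 2)*(n^2 - 3*n - 10) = (n - 5)*(n - 2)*(n + 2)*(n - 5)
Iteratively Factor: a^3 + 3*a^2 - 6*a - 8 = (a + 4)*(a^2 - a - 2) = (a + 1)*(a + 4)*(a - 2)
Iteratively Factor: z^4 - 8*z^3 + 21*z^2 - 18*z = (z)*(z^3 - 8*z^2 + 21*z - 18) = z*(z - 3)*(z^2 - 5*z + 6) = z*(z - 3)^2*(z - 2)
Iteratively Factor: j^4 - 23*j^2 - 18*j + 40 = (j - 1)*(j^3 + j^2 - 22*j - 40) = (j - 1)*(j + 2)*(j^2 - j - 20) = (j - 1)*(j + 2)*(j + 4)*(j - 5)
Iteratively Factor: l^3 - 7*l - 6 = (l + 2)*(l^2 - 2*l - 3) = (l + 1)*(l + 2)*(l - 3)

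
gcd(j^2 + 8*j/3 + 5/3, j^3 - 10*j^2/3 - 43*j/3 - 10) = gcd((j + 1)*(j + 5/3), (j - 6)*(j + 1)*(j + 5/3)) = j^2 + 8*j/3 + 5/3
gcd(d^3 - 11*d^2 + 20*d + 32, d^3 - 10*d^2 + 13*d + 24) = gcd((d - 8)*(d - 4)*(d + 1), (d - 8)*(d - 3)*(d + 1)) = d^2 - 7*d - 8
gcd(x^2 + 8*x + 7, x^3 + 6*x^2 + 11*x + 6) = x + 1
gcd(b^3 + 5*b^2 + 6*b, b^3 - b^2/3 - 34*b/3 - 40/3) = b + 2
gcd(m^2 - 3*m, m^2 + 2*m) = m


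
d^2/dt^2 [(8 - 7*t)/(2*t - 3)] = -20/(2*t - 3)^3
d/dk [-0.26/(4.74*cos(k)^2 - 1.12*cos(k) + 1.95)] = (0.2912 - 2.4648*cos(k))*sin(k)/(4.74*cos(k)^2 - 1.12*cos(k) + 1.95)^2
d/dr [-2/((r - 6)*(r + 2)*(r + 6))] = 2*(3*r^2 + 4*r - 36)/(r^6 + 4*r^5 - 68*r^4 - 288*r^3 + 1008*r^2 + 5184*r + 5184)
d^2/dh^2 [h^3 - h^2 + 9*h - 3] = 6*h - 2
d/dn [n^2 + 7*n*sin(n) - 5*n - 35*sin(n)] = 7*n*cos(n) + 2*n + 7*sin(n) - 35*cos(n) - 5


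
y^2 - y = y*(y - 1)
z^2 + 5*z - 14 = (z - 2)*(z + 7)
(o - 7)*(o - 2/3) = o^2 - 23*o/3 + 14/3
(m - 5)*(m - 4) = m^2 - 9*m + 20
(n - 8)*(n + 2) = n^2 - 6*n - 16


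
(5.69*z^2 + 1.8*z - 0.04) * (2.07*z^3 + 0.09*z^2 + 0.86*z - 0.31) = 11.7783*z^5 + 4.2381*z^4 + 4.9726*z^3 - 0.2195*z^2 - 0.5924*z + 0.0124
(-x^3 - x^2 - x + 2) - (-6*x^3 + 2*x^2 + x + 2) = 5*x^3 - 3*x^2 - 2*x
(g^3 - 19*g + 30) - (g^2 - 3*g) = g^3 - g^2 - 16*g + 30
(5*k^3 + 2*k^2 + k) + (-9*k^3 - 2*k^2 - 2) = -4*k^3 + k - 2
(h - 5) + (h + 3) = 2*h - 2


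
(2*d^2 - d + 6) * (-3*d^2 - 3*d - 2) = -6*d^4 - 3*d^3 - 19*d^2 - 16*d - 12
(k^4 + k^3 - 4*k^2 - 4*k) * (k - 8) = k^5 - 7*k^4 - 12*k^3 + 28*k^2 + 32*k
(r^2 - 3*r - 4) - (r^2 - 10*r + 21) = 7*r - 25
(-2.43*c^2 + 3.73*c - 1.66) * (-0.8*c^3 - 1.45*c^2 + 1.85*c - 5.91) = 1.944*c^5 + 0.5395*c^4 - 8.576*c^3 + 23.6688*c^2 - 25.1153*c + 9.8106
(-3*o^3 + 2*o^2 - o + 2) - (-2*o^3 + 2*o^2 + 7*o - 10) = -o^3 - 8*o + 12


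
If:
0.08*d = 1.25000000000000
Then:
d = 15.62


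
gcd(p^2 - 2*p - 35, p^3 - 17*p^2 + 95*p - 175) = p - 7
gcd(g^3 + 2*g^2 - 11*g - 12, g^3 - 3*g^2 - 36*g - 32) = g^2 + 5*g + 4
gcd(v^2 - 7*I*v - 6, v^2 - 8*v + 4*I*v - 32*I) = 1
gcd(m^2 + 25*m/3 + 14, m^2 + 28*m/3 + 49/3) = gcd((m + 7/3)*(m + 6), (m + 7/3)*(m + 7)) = m + 7/3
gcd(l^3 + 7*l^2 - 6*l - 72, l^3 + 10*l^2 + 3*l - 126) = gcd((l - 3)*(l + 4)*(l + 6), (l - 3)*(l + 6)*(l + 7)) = l^2 + 3*l - 18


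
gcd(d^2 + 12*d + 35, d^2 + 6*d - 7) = d + 7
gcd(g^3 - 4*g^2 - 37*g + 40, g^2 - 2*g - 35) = g + 5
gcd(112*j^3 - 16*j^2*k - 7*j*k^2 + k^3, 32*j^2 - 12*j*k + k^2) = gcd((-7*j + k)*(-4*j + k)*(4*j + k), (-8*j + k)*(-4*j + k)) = 4*j - k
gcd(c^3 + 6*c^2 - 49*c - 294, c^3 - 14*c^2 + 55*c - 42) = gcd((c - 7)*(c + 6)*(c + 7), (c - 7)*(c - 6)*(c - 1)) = c - 7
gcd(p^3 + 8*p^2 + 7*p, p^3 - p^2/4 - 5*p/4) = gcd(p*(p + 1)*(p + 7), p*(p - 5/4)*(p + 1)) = p^2 + p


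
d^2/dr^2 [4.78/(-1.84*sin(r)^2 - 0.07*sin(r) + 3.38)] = (64.732672*sin(r)^4 + 1.846992*sin(r)^3 + 21.835518*sin(r)^2 - 2.563036*sin(r) - 59.502396)/(1.84*sin(r)^2 + 0.07*sin(r) - 3.38)^3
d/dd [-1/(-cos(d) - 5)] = sin(d)/(cos(d) + 5)^2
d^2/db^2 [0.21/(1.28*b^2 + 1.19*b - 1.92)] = (-0.688128*b^2 - 0.639744*b + 0.21*(2.56*b + 1.19)*(5.12*b + 2.38) + 1.032192)/(1.28*b^2 + 1.19*b - 1.92)^3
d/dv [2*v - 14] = 2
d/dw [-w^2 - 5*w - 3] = -2*w - 5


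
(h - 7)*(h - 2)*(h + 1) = h^3 - 8*h^2 + 5*h + 14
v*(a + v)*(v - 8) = a*v^2 - 8*a*v + v^3 - 8*v^2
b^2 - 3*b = b*(b - 3)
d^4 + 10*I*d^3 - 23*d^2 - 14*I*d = d*(d + I)*(d + 2*I)*(d + 7*I)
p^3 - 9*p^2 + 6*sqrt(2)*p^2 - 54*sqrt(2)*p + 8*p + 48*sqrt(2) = (p - 8)*(p - 1)*(p + 6*sqrt(2))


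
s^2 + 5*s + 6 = (s + 2)*(s + 3)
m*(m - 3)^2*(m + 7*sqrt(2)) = m^4 - 6*m^3 + 7*sqrt(2)*m^3 - 42*sqrt(2)*m^2 + 9*m^2 + 63*sqrt(2)*m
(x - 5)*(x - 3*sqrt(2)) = x^2 - 5*x - 3*sqrt(2)*x + 15*sqrt(2)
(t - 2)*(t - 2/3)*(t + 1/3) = t^3 - 7*t^2/3 + 4*t/9 + 4/9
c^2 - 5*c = c*(c - 5)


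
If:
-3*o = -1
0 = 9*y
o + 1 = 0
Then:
No Solution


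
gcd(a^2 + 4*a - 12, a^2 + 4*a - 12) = a^2 + 4*a - 12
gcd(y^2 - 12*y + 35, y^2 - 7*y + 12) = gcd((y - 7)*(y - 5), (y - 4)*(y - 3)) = 1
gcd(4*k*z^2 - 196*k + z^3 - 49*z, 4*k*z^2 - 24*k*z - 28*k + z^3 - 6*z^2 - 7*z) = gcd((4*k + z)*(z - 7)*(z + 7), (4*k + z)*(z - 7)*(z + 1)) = 4*k*z - 28*k + z^2 - 7*z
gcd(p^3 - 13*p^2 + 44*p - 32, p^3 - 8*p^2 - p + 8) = p^2 - 9*p + 8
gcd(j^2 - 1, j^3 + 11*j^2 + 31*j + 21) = j + 1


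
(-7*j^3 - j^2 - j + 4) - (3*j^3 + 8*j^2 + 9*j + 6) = -10*j^3 - 9*j^2 - 10*j - 2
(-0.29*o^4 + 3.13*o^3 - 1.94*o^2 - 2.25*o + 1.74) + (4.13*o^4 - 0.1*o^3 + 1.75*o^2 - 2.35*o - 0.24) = 3.84*o^4 + 3.03*o^3 - 0.19*o^2 - 4.6*o + 1.5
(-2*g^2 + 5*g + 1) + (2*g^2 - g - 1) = 4*g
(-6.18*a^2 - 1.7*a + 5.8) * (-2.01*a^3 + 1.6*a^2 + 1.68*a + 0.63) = 12.4218*a^5 - 6.471*a^4 - 24.7604*a^3 + 2.5306*a^2 + 8.673*a + 3.654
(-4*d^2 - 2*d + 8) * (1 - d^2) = 4*d^4 + 2*d^3 - 12*d^2 - 2*d + 8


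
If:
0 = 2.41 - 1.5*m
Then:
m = 1.61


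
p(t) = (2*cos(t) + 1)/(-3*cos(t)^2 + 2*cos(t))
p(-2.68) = 0.19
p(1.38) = 5.08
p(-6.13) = -3.12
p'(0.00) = 0.00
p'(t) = (-6*sin(t)*cos(t) + 2*sin(t))*(2*cos(t) + 1)/(-3*cos(t)^2 + 2*cos(t))^2 - 2*sin(t)/(-3*cos(t)^2 + 2*cos(t)) = 2*(-3*sin(t) + sin(t)/cos(t)^2 - 3*tan(t))/(3*cos(t) - 2)^2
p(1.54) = 18.07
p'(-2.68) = -0.06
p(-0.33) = -3.65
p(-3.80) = 0.17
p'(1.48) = 57.06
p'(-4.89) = 10.98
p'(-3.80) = 0.15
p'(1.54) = 524.23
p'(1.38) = 8.62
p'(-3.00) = -0.01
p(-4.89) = 5.21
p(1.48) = 7.54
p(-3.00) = 0.20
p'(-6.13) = -1.64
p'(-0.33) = 4.66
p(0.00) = -3.00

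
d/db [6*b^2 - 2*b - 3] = 12*b - 2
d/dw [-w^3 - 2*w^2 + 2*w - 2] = -3*w^2 - 4*w + 2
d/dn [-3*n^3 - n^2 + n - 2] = -9*n^2 - 2*n + 1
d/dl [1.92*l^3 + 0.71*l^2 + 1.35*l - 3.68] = 5.76*l^2 + 1.42*l + 1.35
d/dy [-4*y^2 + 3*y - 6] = 3 - 8*y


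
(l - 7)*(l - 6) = l^2 - 13*l + 42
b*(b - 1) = b^2 - b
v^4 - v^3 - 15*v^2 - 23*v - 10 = (v - 5)*(v + 1)^2*(v + 2)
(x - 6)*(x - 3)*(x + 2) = x^3 - 7*x^2 + 36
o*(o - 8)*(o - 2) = o^3 - 10*o^2 + 16*o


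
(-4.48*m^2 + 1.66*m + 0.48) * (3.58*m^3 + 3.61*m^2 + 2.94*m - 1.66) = -16.0384*m^5 - 10.23*m^4 - 5.4602*m^3 + 14.05*m^2 - 1.3444*m - 0.7968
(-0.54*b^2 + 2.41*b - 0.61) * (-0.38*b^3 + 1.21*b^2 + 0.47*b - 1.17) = 0.2052*b^5 - 1.5692*b^4 + 2.8941*b^3 + 1.0264*b^2 - 3.1064*b + 0.7137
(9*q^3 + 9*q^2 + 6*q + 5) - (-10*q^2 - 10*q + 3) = 9*q^3 + 19*q^2 + 16*q + 2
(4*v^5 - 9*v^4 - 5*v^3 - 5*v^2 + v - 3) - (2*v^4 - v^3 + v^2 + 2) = 4*v^5 - 11*v^4 - 4*v^3 - 6*v^2 + v - 5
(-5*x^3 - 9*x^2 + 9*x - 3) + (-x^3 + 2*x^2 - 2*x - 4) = -6*x^3 - 7*x^2 + 7*x - 7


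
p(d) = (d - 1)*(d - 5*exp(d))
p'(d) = d + (1 - 5*exp(d))*(d - 1) - 5*exp(d) = -5*d*exp(d) + 2*d - 1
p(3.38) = -341.47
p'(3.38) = -490.61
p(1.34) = -6.04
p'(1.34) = -23.91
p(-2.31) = 9.29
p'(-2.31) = -4.47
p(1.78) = -21.74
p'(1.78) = -50.22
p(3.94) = -744.27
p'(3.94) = -1006.07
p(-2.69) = 11.18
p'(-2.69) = -5.47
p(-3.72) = 18.13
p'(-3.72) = -7.99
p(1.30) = -5.11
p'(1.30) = -22.25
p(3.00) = -194.86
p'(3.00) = -296.28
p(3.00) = -194.86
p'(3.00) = -296.28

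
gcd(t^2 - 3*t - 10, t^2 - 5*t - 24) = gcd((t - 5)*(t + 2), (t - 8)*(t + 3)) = 1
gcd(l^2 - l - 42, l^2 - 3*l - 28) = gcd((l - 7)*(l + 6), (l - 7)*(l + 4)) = l - 7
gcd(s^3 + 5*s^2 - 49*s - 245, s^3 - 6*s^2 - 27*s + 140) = s^2 - 2*s - 35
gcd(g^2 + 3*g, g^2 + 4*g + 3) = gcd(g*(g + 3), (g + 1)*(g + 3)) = g + 3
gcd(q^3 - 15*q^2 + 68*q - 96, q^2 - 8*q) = q - 8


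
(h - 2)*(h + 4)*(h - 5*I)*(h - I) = h^4 + 2*h^3 - 6*I*h^3 - 13*h^2 - 12*I*h^2 - 10*h + 48*I*h + 40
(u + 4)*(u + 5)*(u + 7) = u^3 + 16*u^2 + 83*u + 140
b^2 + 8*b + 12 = (b + 2)*(b + 6)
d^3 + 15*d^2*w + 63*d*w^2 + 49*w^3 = (d + w)*(d + 7*w)^2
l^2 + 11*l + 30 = (l + 5)*(l + 6)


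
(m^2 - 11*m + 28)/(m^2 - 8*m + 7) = (m - 4)/(m - 1)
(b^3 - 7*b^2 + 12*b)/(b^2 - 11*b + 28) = b*(b - 3)/(b - 7)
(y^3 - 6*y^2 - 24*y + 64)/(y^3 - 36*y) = (y^3 - 6*y^2 - 24*y + 64)/(y*(y^2 - 36))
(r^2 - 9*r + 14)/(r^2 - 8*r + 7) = (r - 2)/(r - 1)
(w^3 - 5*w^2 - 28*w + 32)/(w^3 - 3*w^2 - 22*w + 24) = (w - 8)/(w - 6)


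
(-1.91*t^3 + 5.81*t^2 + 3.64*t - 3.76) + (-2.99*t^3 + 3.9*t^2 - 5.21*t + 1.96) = -4.9*t^3 + 9.71*t^2 - 1.57*t - 1.8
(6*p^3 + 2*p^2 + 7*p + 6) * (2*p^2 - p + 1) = 12*p^5 - 2*p^4 + 18*p^3 + 7*p^2 + p + 6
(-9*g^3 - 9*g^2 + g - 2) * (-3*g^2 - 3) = 27*g^5 + 27*g^4 + 24*g^3 + 33*g^2 - 3*g + 6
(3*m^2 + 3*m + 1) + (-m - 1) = 3*m^2 + 2*m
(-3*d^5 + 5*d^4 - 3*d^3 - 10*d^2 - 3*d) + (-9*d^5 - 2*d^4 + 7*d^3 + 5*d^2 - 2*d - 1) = -12*d^5 + 3*d^4 + 4*d^3 - 5*d^2 - 5*d - 1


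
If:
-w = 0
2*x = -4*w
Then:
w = 0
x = 0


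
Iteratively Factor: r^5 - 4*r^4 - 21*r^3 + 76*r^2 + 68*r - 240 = (r + 2)*(r^4 - 6*r^3 - 9*r^2 + 94*r - 120) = (r - 3)*(r + 2)*(r^3 - 3*r^2 - 18*r + 40) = (r - 5)*(r - 3)*(r + 2)*(r^2 + 2*r - 8) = (r - 5)*(r - 3)*(r - 2)*(r + 2)*(r + 4)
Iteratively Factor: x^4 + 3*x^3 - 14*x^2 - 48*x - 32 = (x + 1)*(x^3 + 2*x^2 - 16*x - 32) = (x - 4)*(x + 1)*(x^2 + 6*x + 8) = (x - 4)*(x + 1)*(x + 2)*(x + 4)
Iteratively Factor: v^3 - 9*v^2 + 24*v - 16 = (v - 4)*(v^2 - 5*v + 4) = (v - 4)*(v - 1)*(v - 4)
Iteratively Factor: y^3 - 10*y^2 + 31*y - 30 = (y - 2)*(y^2 - 8*y + 15) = (y - 3)*(y - 2)*(y - 5)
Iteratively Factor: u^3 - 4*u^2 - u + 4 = (u - 4)*(u^2 - 1) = (u - 4)*(u + 1)*(u - 1)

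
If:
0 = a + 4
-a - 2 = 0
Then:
No Solution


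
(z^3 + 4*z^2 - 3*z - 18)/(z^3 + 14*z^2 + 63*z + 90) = (z^2 + z - 6)/(z^2 + 11*z + 30)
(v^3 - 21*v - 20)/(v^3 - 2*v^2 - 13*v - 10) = (v + 4)/(v + 2)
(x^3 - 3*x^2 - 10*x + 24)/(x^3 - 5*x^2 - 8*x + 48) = (x - 2)/(x - 4)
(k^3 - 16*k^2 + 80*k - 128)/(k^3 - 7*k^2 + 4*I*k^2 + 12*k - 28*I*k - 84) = (k^3 - 16*k^2 + 80*k - 128)/(k^3 + k^2*(-7 + 4*I) + k*(12 - 28*I) - 84)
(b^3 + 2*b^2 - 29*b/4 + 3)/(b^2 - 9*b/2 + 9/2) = (b^2 + 7*b/2 - 2)/(b - 3)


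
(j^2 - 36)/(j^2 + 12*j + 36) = (j - 6)/(j + 6)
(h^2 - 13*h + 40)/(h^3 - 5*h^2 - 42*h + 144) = (h - 5)/(h^2 + 3*h - 18)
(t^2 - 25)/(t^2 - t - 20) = (t + 5)/(t + 4)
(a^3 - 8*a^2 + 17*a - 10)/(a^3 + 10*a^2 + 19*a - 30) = (a^2 - 7*a + 10)/(a^2 + 11*a + 30)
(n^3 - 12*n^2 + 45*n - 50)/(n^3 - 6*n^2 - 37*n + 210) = (n^2 - 7*n + 10)/(n^2 - n - 42)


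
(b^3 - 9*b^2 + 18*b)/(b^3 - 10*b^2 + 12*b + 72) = b*(b - 3)/(b^2 - 4*b - 12)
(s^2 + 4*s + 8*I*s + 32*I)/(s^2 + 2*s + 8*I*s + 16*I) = (s + 4)/(s + 2)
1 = 1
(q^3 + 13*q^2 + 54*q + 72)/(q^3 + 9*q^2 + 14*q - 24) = (q + 3)/(q - 1)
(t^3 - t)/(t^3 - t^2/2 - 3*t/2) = 2*(t - 1)/(2*t - 3)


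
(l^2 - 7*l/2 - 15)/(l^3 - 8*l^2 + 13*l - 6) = (l + 5/2)/(l^2 - 2*l + 1)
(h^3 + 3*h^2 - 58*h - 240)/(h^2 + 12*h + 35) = (h^2 - 2*h - 48)/(h + 7)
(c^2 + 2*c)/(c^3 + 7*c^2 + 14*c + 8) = c/(c^2 + 5*c + 4)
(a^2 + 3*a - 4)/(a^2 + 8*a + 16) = (a - 1)/(a + 4)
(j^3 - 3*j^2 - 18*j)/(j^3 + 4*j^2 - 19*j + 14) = j*(j^2 - 3*j - 18)/(j^3 + 4*j^2 - 19*j + 14)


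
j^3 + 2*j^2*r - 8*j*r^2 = j*(j - 2*r)*(j + 4*r)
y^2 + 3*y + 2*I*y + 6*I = (y + 3)*(y + 2*I)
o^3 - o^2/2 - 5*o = o*(o - 5/2)*(o + 2)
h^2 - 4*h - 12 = (h - 6)*(h + 2)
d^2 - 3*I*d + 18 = (d - 6*I)*(d + 3*I)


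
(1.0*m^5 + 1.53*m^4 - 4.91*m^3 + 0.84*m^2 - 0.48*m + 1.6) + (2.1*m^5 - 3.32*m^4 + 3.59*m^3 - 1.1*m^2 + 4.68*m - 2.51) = 3.1*m^5 - 1.79*m^4 - 1.32*m^3 - 0.26*m^2 + 4.2*m - 0.91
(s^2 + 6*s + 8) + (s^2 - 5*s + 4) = 2*s^2 + s + 12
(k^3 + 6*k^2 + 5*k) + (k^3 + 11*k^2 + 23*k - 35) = 2*k^3 + 17*k^2 + 28*k - 35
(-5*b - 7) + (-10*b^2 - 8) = -10*b^2 - 5*b - 15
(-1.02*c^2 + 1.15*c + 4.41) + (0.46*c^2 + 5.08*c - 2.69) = -0.56*c^2 + 6.23*c + 1.72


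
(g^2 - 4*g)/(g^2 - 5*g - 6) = g*(4 - g)/(-g^2 + 5*g + 6)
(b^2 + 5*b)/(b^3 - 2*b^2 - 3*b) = (b + 5)/(b^2 - 2*b - 3)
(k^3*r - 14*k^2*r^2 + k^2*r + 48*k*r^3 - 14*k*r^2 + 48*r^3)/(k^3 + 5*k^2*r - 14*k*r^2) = r*(k^3 - 14*k^2*r + k^2 + 48*k*r^2 - 14*k*r + 48*r^2)/(k*(k^2 + 5*k*r - 14*r^2))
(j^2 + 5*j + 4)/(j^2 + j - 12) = (j + 1)/(j - 3)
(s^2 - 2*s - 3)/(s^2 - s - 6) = (s + 1)/(s + 2)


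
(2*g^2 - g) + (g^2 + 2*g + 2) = 3*g^2 + g + 2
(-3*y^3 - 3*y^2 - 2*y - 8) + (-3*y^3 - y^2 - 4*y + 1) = -6*y^3 - 4*y^2 - 6*y - 7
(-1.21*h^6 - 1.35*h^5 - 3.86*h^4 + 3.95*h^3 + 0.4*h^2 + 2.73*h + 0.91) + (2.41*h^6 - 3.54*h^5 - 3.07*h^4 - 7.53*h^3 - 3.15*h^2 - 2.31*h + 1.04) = 1.2*h^6 - 4.89*h^5 - 6.93*h^4 - 3.58*h^3 - 2.75*h^2 + 0.42*h + 1.95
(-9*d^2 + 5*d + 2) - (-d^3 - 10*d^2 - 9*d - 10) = d^3 + d^2 + 14*d + 12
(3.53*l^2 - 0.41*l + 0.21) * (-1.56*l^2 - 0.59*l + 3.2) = -5.5068*l^4 - 1.4431*l^3 + 11.2103*l^2 - 1.4359*l + 0.672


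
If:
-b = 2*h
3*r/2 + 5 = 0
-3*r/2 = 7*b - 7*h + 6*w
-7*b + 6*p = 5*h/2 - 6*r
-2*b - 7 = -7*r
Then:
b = -91/6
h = 91/12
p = -1613/144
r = -10/3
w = 219/8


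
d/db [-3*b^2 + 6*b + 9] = 6 - 6*b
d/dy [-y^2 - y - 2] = -2*y - 1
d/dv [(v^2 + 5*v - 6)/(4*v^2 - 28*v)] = 3*(-2*v^2 + 2*v - 7)/(2*v^2*(v^2 - 14*v + 49))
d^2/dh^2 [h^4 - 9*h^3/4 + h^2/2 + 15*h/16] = 12*h^2 - 27*h/2 + 1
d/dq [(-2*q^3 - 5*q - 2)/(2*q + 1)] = (-8*q^3 - 6*q^2 - 1)/(4*q^2 + 4*q + 1)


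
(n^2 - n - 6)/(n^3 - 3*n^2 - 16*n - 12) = (n - 3)/(n^2 - 5*n - 6)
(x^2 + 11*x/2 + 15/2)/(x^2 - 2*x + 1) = (2*x^2 + 11*x + 15)/(2*(x^2 - 2*x + 1))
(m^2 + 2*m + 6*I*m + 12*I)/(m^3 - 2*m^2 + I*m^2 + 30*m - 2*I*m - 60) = (m + 2)/(m^2 - m*(2 + 5*I) + 10*I)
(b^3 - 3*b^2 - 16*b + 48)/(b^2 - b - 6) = (b^2 - 16)/(b + 2)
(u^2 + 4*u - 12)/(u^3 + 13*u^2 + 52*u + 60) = (u - 2)/(u^2 + 7*u + 10)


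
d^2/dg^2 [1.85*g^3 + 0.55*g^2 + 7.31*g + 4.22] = 11.1*g + 1.1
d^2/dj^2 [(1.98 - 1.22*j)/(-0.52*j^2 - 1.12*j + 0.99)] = ((1.04*j + 1.12)*(1.22*j - 1.98)*(2.08*j + 2.24) - (3.8064*j + 0.6736)*(0.52*j^2 + 1.12*j - 0.99))/(0.52*j^2 + 1.12*j - 0.99)^3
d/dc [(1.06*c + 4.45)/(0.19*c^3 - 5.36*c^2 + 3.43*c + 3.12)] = (-0.4028*c^3 + 3.1451*c^2 + 47.704*c - 11.9563)/(0.0361*c^6 - 2.0368*c^5 + 30.033*c^4 - 35.584*c^3 - 21.6815*c^2 + 21.4032*c + 9.7344)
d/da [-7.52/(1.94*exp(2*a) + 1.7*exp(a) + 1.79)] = (29.1776*exp(a) + 12.784)*exp(a)/(1.94*exp(2*a) + 1.7*exp(a) + 1.79)^2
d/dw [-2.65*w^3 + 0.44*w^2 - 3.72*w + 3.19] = -7.95*w^2 + 0.88*w - 3.72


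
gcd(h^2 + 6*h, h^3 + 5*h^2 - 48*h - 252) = h + 6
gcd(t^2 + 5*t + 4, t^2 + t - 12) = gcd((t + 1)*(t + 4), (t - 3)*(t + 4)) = t + 4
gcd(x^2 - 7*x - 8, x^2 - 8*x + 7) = 1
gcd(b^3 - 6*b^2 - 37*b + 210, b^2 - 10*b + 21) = b - 7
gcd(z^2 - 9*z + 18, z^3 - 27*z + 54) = z - 3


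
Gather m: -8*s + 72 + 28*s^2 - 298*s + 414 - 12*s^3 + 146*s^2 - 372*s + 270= -12*s^3 + 174*s^2 - 678*s + 756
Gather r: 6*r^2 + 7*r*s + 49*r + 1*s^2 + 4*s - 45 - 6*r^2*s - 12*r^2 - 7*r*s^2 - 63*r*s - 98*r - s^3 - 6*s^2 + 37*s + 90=r^2*(-6*s - 6) + r*(-7*s^2 - 56*s - 49) - s^3 - 5*s^2 + 41*s + 45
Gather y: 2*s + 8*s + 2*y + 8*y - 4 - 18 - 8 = 10*s + 10*y - 30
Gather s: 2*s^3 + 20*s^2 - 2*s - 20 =2*s^3 + 20*s^2 - 2*s - 20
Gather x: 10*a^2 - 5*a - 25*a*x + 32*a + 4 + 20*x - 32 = 10*a^2 + 27*a + x*(20 - 25*a) - 28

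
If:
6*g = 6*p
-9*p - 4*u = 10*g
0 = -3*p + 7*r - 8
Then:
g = -4*u/19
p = -4*u/19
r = 8/7 - 12*u/133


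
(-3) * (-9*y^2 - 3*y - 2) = 27*y^2 + 9*y + 6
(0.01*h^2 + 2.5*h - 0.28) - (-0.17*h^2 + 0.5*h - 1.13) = 0.18*h^2 + 2.0*h + 0.85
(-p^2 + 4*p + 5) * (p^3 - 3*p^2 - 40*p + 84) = -p^5 + 7*p^4 + 33*p^3 - 259*p^2 + 136*p + 420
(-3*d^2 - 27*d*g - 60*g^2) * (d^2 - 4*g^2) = -3*d^4 - 27*d^3*g - 48*d^2*g^2 + 108*d*g^3 + 240*g^4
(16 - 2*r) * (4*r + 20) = -8*r^2 + 24*r + 320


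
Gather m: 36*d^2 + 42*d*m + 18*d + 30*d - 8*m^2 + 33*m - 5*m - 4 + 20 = 36*d^2 + 48*d - 8*m^2 + m*(42*d + 28) + 16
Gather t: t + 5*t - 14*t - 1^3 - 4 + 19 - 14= -8*t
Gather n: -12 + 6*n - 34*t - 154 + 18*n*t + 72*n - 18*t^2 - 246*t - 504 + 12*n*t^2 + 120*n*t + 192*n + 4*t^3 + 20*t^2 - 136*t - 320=n*(12*t^2 + 138*t + 270) + 4*t^3 + 2*t^2 - 416*t - 990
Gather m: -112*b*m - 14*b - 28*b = -112*b*m - 42*b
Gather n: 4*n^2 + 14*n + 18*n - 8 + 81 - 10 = 4*n^2 + 32*n + 63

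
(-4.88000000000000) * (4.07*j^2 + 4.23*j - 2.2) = -19.8616*j^2 - 20.6424*j + 10.736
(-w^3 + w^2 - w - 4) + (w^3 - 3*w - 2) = w^2 - 4*w - 6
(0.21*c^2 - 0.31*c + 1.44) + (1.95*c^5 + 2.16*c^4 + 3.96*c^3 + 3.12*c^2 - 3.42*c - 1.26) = 1.95*c^5 + 2.16*c^4 + 3.96*c^3 + 3.33*c^2 - 3.73*c + 0.18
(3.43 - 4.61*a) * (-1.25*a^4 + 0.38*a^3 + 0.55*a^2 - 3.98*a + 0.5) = 5.7625*a^5 - 6.0393*a^4 - 1.2321*a^3 + 20.2343*a^2 - 15.9564*a + 1.715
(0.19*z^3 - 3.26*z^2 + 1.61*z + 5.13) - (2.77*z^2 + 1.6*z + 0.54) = 0.19*z^3 - 6.03*z^2 + 0.01*z + 4.59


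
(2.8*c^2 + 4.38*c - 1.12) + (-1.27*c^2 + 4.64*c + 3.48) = 1.53*c^2 + 9.02*c + 2.36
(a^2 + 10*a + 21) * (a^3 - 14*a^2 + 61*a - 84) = a^5 - 4*a^4 - 58*a^3 + 232*a^2 + 441*a - 1764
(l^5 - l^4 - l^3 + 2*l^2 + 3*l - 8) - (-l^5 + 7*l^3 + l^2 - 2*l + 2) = 2*l^5 - l^4 - 8*l^3 + l^2 + 5*l - 10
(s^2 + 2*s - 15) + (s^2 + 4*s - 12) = 2*s^2 + 6*s - 27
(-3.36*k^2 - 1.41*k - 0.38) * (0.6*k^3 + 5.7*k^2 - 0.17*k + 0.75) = -2.016*k^5 - 19.998*k^4 - 7.6938*k^3 - 4.4463*k^2 - 0.9929*k - 0.285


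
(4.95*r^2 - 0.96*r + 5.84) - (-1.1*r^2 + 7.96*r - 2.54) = 6.05*r^2 - 8.92*r + 8.38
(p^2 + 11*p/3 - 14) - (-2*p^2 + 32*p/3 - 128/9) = 3*p^2 - 7*p + 2/9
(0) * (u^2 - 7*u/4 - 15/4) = 0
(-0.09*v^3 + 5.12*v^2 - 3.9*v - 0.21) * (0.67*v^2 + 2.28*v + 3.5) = -0.0603*v^5 + 3.2252*v^4 + 8.7456*v^3 + 8.8873*v^2 - 14.1288*v - 0.735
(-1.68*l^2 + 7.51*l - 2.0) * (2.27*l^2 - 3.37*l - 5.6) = -3.8136*l^4 + 22.7093*l^3 - 20.4407*l^2 - 35.316*l + 11.2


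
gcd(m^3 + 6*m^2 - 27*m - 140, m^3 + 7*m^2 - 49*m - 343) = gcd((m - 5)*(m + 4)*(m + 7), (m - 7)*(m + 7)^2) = m + 7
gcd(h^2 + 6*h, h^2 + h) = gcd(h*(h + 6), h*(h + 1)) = h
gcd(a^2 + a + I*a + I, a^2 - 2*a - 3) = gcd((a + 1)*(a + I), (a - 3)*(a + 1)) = a + 1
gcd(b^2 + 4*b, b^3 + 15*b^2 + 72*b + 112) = b + 4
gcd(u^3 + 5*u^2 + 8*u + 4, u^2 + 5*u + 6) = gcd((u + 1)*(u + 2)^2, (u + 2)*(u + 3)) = u + 2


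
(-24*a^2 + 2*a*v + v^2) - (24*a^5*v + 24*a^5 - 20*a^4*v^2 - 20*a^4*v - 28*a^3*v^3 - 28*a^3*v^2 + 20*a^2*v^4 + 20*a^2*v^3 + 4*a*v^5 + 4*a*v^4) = -24*a^5*v - 24*a^5 + 20*a^4*v^2 + 20*a^4*v + 28*a^3*v^3 + 28*a^3*v^2 - 20*a^2*v^4 - 20*a^2*v^3 - 24*a^2 - 4*a*v^5 - 4*a*v^4 + 2*a*v + v^2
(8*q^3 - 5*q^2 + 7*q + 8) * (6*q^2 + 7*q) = 48*q^5 + 26*q^4 + 7*q^3 + 97*q^2 + 56*q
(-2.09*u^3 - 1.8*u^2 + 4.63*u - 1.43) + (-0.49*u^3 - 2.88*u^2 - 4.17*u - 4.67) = -2.58*u^3 - 4.68*u^2 + 0.46*u - 6.1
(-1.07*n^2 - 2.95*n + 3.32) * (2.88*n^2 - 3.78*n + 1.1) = -3.0816*n^4 - 4.4514*n^3 + 19.5356*n^2 - 15.7946*n + 3.652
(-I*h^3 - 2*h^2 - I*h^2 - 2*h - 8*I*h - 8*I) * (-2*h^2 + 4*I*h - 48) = 2*I*h^5 + 8*h^4 + 2*I*h^4 + 8*h^3 + 56*I*h^3 + 128*h^2 + 56*I*h^2 + 128*h + 384*I*h + 384*I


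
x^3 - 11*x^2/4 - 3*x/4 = x*(x - 3)*(x + 1/4)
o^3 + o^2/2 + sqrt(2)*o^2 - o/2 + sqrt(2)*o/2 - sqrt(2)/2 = (o - 1/2)*(o + 1)*(o + sqrt(2))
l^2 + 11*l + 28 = (l + 4)*(l + 7)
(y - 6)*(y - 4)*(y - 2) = y^3 - 12*y^2 + 44*y - 48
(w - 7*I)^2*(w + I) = w^3 - 13*I*w^2 - 35*w - 49*I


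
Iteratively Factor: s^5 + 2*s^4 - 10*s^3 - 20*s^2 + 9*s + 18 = (s + 3)*(s^4 - s^3 - 7*s^2 + s + 6) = (s + 1)*(s + 3)*(s^3 - 2*s^2 - 5*s + 6) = (s - 1)*(s + 1)*(s + 3)*(s^2 - s - 6) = (s - 1)*(s + 1)*(s + 2)*(s + 3)*(s - 3)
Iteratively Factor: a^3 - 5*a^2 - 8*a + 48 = (a + 3)*(a^2 - 8*a + 16) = (a - 4)*(a + 3)*(a - 4)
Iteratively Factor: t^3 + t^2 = (t)*(t^2 + t) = t^2*(t + 1)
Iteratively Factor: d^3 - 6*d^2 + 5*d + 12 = (d - 4)*(d^2 - 2*d - 3) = (d - 4)*(d - 3)*(d + 1)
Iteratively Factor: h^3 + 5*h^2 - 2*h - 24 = (h + 4)*(h^2 + h - 6) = (h - 2)*(h + 4)*(h + 3)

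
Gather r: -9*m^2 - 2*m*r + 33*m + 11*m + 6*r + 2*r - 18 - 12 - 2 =-9*m^2 + 44*m + r*(8 - 2*m) - 32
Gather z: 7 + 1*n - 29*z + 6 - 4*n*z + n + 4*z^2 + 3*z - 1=2*n + 4*z^2 + z*(-4*n - 26) + 12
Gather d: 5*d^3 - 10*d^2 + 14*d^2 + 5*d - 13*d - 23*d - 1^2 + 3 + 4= 5*d^3 + 4*d^2 - 31*d + 6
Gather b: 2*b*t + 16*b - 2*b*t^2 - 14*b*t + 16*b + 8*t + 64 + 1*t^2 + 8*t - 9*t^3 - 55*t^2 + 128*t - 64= b*(-2*t^2 - 12*t + 32) - 9*t^3 - 54*t^2 + 144*t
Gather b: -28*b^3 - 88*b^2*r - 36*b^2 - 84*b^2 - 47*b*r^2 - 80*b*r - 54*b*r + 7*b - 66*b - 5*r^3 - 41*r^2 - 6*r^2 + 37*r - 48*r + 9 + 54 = -28*b^3 + b^2*(-88*r - 120) + b*(-47*r^2 - 134*r - 59) - 5*r^3 - 47*r^2 - 11*r + 63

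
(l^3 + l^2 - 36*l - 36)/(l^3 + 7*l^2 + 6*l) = (l - 6)/l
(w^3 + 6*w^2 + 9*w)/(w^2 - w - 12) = w*(w + 3)/(w - 4)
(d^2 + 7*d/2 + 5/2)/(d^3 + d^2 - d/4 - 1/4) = 2*(2*d + 5)/(4*d^2 - 1)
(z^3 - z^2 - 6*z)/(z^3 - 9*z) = (z + 2)/(z + 3)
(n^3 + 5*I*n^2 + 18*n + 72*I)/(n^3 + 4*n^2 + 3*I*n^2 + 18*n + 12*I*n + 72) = (n^2 - I*n + 12)/(n^2 + n*(4 - 3*I) - 12*I)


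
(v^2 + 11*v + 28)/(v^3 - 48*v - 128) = (v + 7)/(v^2 - 4*v - 32)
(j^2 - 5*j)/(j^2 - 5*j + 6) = j*(j - 5)/(j^2 - 5*j + 6)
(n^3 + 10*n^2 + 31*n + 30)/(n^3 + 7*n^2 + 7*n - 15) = (n + 2)/(n - 1)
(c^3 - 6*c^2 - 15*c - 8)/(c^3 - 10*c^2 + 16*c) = (c^2 + 2*c + 1)/(c*(c - 2))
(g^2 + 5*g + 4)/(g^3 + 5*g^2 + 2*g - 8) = (g + 1)/(g^2 + g - 2)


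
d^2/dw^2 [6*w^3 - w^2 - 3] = 36*w - 2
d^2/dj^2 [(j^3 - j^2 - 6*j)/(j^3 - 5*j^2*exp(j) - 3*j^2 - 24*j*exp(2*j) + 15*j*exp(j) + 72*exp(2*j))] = (5*j^5*exp(j) + 121*j^4*exp(2*j) + 360*j^3*exp(3*j) - 30*j^3*exp(j) + 4*j^3 + 2304*j^2*exp(4*j) - 432*j^2*exp(2*j) + 288*j*exp(2*j) - 3456*exp(4*j) - 480*exp(3*j))/(j^6 - 15*j^5*exp(j) + 3*j^4*exp(2*j) + 595*j^3*exp(3*j) - 72*j^2*exp(4*j) - 8640*j*exp(5*j) - 13824*exp(6*j))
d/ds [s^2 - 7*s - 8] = 2*s - 7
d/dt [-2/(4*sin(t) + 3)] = 8*cos(t)/(4*sin(t) + 3)^2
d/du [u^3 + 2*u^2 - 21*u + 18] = 3*u^2 + 4*u - 21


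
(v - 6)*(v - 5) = v^2 - 11*v + 30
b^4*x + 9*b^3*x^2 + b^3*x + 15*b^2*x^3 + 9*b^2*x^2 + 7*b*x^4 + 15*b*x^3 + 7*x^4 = (b + x)^2*(b + 7*x)*(b*x + x)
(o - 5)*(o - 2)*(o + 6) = o^3 - o^2 - 32*o + 60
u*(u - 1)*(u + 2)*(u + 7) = u^4 + 8*u^3 + 5*u^2 - 14*u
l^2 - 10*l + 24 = (l - 6)*(l - 4)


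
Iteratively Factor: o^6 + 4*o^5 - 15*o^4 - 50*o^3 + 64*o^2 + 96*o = (o - 3)*(o^5 + 7*o^4 + 6*o^3 - 32*o^2 - 32*o) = o*(o - 3)*(o^4 + 7*o^3 + 6*o^2 - 32*o - 32) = o*(o - 3)*(o + 1)*(o^3 + 6*o^2 - 32) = o*(o - 3)*(o - 2)*(o + 1)*(o^2 + 8*o + 16) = o*(o - 3)*(o - 2)*(o + 1)*(o + 4)*(o + 4)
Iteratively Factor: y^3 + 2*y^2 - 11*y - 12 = (y + 1)*(y^2 + y - 12) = (y + 1)*(y + 4)*(y - 3)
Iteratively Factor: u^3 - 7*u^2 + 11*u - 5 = (u - 1)*(u^2 - 6*u + 5) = (u - 5)*(u - 1)*(u - 1)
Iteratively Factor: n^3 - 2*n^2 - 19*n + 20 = (n + 4)*(n^2 - 6*n + 5) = (n - 1)*(n + 4)*(n - 5)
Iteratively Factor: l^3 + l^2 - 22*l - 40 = (l + 2)*(l^2 - l - 20) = (l - 5)*(l + 2)*(l + 4)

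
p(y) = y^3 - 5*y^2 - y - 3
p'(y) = 3*y^2 - 10*y - 1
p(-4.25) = -165.83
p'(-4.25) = 95.69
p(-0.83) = -6.19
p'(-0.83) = 9.37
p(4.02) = -22.86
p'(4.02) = 7.28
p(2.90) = -23.56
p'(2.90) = -4.77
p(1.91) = -16.18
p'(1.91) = -9.16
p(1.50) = -12.38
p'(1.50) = -9.25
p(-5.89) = -374.91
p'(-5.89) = 161.98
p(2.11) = -17.98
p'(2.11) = -8.74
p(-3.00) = -72.00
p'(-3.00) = 56.00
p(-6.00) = -393.00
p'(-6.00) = 167.00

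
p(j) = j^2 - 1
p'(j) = 2*j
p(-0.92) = -0.15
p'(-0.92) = -1.84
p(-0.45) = -0.80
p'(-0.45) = -0.90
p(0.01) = -1.00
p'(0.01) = 0.02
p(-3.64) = 12.25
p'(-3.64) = -7.28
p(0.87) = -0.24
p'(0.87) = 1.74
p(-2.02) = 3.08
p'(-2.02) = -4.04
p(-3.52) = 11.39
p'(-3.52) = -7.04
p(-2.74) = 6.51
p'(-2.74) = -5.48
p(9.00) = 80.00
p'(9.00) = 18.00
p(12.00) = 143.00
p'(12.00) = 24.00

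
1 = 1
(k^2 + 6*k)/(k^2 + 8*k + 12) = k/(k + 2)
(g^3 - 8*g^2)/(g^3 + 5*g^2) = (g - 8)/(g + 5)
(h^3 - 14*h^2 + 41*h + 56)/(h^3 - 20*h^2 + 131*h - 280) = (h + 1)/(h - 5)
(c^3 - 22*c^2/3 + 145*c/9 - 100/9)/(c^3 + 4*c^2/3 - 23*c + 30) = (3*c^2 - 17*c + 20)/(3*(c^2 + 3*c - 18))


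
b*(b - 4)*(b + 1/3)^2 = b^4 - 10*b^3/3 - 23*b^2/9 - 4*b/9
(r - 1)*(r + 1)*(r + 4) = r^3 + 4*r^2 - r - 4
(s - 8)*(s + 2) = s^2 - 6*s - 16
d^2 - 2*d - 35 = (d - 7)*(d + 5)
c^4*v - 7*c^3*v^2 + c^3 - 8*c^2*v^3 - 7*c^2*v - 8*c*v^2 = c*(c - 8*v)*(c + v)*(c*v + 1)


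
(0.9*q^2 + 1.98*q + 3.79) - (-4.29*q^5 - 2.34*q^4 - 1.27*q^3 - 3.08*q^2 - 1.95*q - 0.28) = 4.29*q^5 + 2.34*q^4 + 1.27*q^3 + 3.98*q^2 + 3.93*q + 4.07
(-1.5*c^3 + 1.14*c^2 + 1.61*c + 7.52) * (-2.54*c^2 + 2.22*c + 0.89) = 3.81*c^5 - 6.2256*c^4 - 2.8936*c^3 - 14.512*c^2 + 18.1273*c + 6.6928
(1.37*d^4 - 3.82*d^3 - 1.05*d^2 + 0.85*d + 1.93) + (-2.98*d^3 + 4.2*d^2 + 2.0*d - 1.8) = 1.37*d^4 - 6.8*d^3 + 3.15*d^2 + 2.85*d + 0.13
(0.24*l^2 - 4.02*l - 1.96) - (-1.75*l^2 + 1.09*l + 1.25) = 1.99*l^2 - 5.11*l - 3.21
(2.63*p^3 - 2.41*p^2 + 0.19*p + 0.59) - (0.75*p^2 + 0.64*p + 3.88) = 2.63*p^3 - 3.16*p^2 - 0.45*p - 3.29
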